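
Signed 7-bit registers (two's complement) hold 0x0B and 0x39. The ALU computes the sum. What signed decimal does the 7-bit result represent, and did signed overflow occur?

-60; overflow

0x0B = 0001011 = 11 (signed)
0x39 = 0111001 = 57 (signed)
  0001011
+ 0111001
= 1000100
Result 1000100: MSB = 1 → 68 − 128 = -60.
Both addends are non-negative but the stored result is negative: signed overflow. The true value 11 + 57 = 68 lies outside [-64, 63].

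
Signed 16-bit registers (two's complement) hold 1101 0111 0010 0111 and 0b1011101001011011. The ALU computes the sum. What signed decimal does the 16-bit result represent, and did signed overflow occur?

1101 0111 0010 0111 → 1101011100100111 = -10457 (signed)
0b1011101001011011 → 1011101001011011 = -17829 (signed)
  1101011100100111
+ 1011101001011011
= 1001000110000010  (discard carry-out 1)
Result 1001000110000010: MSB = 1 → 37250 − 65536 = -28286.
Both addends are negative and so is the stored result: no signed overflow.

-28286; no overflow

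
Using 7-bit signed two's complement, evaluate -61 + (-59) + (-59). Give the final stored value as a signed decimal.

-61 + (-59) = -120 → wraps to 8 (0001000)
8 + (-59) = -51 (1001101)

-51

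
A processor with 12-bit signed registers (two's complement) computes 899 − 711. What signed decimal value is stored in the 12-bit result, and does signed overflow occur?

899 → 001110000011
711 → 001011000111
Subtract via negate-and-add: invert 001011000111 + 1 = 110100111001 (i.e. -711).
  001110000011
+ 110100111001
= 000010111100  (discard carry-out 1)
Result 000010111100: MSB = 0 → value 188.
Addends (after negating the subtrahend) have opposite signs, so signed overflow cannot occur.

188; no overflow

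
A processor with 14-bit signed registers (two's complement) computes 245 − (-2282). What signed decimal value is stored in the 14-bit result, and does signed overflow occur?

2527; no overflow

245 → 00000011110101
-2282 → 11011100010110
Subtract via negate-and-add: invert 11011100010110 + 1 = 00100011101010 (i.e. 2282).
  00000011110101
+ 00100011101010
= 00100111011111
Result 00100111011111: MSB = 0 → value 2527.
Both addends (after negating the subtrahend) are non-negative and so is the stored result: no signed overflow.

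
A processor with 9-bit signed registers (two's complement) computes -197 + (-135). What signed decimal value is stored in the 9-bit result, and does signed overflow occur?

180; overflow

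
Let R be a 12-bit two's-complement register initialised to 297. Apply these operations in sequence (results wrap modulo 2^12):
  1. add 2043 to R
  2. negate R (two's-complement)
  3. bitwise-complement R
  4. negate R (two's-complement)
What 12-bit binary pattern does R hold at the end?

011011011101

Start: R = 297 = 000100101001.
R = 297 + 2043 = 2340; wraps to -1756 = 100100100100
R = −(-1756) = 1756 = 011011011100
R = NOT 011011011100 = 100100100011 = -1757
R = −(-1757) = 1757 = 011011011101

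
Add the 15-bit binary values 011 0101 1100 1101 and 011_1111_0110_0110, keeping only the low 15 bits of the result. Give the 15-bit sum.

111010100110011

  011010111001101
+ 011111101100110
= 111010100110011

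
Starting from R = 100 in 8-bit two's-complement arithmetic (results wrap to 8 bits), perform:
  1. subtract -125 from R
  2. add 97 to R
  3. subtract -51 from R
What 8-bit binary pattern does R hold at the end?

Start: R = 100 = 01100100.
R = 100 − (-125) = 225; wraps to -31 = 11100001
R = -31 + 97 = 66 = 01000010
R = 66 − (-51) = 117 = 01110101

01110101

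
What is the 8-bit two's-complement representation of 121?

01111001

121 is non-negative, so write it directly in 8 bits: 01111001.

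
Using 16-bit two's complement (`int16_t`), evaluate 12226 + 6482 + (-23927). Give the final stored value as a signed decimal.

12226 + 6482 = 18708 (0100100100010100)
18708 + (-23927) = -5219 (1110101110011101)

-5219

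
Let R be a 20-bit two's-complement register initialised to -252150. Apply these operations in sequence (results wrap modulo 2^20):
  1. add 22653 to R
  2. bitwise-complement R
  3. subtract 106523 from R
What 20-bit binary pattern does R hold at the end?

Start: R = -252150 = 11000010011100001010.
R = -252150 + 22653 = -229497 = 11000111111110000111
R = NOT 11000111111110000111 = 00111000000001111000 = 229496
R = 229496 − 106523 = 122973 = 00011110000001011101

00011110000001011101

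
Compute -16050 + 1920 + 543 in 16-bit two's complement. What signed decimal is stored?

-13587

-16050 + 1920 = -14130 (1100100011001110)
-14130 + 543 = -13587 (1100101011101101)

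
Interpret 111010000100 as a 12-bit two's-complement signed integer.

-380

MSB is 1, so the value is negative.
Unsigned reading: 3716. Subtract 2^12 = 4096: 3716 − 4096 = -380.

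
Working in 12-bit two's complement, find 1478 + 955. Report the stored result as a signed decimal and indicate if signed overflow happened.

-1663; overflow

1478 → 010111000110
955 → 001110111011
  010111000110
+ 001110111011
= 100110000001
Result 100110000001: MSB = 1 → 2433 − 4096 = -1663.
Both addends are non-negative but the stored result is negative: signed overflow. The true value 1478 + 955 = 2433 lies outside [-2048, 2047].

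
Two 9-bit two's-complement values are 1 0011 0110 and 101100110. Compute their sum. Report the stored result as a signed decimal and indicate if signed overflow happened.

156; overflow

1 0011 0110 → 100110110 = -202 (signed)
101100110 = -154 (signed)
  100110110
+ 101100110
= 010011100  (discard carry-out 1)
Result 010011100: MSB = 0 → value 156.
Both addends are negative but the stored result is non-negative: signed overflow. The true value -202 + (-154) = -356 lies outside [-256, 255].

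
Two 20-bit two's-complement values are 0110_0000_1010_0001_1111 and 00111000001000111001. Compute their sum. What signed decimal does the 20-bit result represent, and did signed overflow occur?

0110_0000_1010_0001_1111 → 01100000101000011111 = 395807 (signed)
00111000001000111001 = 229945 (signed)
  01100000101000011111
+ 00111000001000111001
= 10011000110001011000
Result 10011000110001011000: MSB = 1 → 625752 − 1048576 = -422824.
Both addends are non-negative but the stored result is negative: signed overflow. The true value 395807 + 229945 = 625752 lies outside [-524288, 524287].

-422824; overflow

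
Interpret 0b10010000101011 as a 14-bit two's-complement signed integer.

MSB is 1, so the value is negative.
Unsigned reading: 9259. Subtract 2^14 = 16384: 9259 − 16384 = -7125.

-7125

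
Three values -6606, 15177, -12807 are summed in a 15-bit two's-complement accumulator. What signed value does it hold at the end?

-4236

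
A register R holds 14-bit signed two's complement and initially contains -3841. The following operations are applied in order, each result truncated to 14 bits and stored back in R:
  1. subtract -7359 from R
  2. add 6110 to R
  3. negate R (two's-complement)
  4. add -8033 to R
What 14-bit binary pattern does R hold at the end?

Start: R = -3841 = 11000011111111.
R = -3841 − (-7359) = 3518 = 00110110111110
R = 3518 + 6110 = 9628; wraps to -6756 = 10010110011100
R = −(-6756) = 6756 = 01101001100100
R = 6756 + (-8033) = -1277 = 11101100000011

11101100000011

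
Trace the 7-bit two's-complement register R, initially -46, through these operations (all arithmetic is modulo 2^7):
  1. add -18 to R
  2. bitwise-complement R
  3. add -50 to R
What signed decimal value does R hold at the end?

13

Start: R = -46 = 1010010.
R = -46 + (-18) = -64 = 1000000
R = NOT 1000000 = 0111111 = 63
R = 63 + (-50) = 13 = 0001101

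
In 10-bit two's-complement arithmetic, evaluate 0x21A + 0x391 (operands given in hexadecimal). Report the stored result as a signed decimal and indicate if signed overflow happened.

427; overflow

0x21A = 1000011010 = -486 (signed)
0x391 = 1110010001 = -111 (signed)
  1000011010
+ 1110010001
= 0110101011  (discard carry-out 1)
Result 0110101011: MSB = 0 → value 427.
Both addends are negative but the stored result is non-negative: signed overflow. The true value -486 + (-111) = -597 lies outside [-512, 511].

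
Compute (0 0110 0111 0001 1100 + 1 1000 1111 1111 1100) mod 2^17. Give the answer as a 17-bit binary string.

11111011100011000

  00110011100011100
+ 11000111111111100
= 11111011100011000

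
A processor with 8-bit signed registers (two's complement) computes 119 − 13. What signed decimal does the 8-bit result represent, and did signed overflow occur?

119 → 01110111
13 → 00001101
Subtract via negate-and-add: invert 00001101 + 1 = 11110011 (i.e. -13).
  01110111
+ 11110011
= 01101010  (discard carry-out 1)
Result 01101010: MSB = 0 → value 106.
Addends (after negating the subtrahend) have opposite signs, so signed overflow cannot occur.

106; no overflow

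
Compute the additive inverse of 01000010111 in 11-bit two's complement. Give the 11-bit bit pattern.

10111101001

Invert: 10111101000. Add 1: 10111101001.
Check: 01000010111 = 535, 10111101001 = -535.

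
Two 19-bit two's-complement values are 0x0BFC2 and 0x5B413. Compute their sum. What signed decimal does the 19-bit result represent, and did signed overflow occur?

-101419; no overflow

0x0BFC2 = 0001011111111000010 = 49090 (signed)
0x5B413 = 1011011010000010011 = -150509 (signed)
  0001011111111000010
+ 1011011010000010011
= 1100111001111010101
Result 1100111001111010101: MSB = 1 → 422869 − 524288 = -101419.
Addends have opposite signs, so signed overflow cannot occur.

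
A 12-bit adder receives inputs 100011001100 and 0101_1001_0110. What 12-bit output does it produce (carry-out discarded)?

111001100010

  100011001100
+ 010110010110
= 111001100010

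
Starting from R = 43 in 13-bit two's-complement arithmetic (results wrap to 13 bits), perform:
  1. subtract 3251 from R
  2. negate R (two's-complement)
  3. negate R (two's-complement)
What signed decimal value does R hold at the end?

Start: R = 43 = 0000000101011.
R = 43 − 3251 = -3208 = 1001101111000
R = −(-3208) = 3208 = 0110010001000
R = −(3208) = -3208 = 1001101111000

-3208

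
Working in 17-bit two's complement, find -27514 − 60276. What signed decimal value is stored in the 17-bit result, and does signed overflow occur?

-27514 → 11001010010000110
60276 → 01110101101110100
Subtract via negate-and-add: invert 01110101101110100 + 1 = 10001010010001100 (i.e. -60276).
  11001010010000110
+ 10001010010001100
= 01010100100010010  (discard carry-out 1)
Result 01010100100010010: MSB = 0 → value 43282.
Both addends (after negating the subtrahend) are negative but the stored result is non-negative: signed overflow. The true value -27514 − 60276 = -87790 lies outside [-65536, 65535].

43282; overflow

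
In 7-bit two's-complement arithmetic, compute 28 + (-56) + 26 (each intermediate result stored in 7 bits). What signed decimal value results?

28 + (-56) = -28 (1100100)
-28 + 26 = -2 (1111110)

-2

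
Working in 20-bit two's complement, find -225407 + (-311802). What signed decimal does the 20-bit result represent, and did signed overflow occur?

511367; overflow

-225407 → 11001000111110000001
-311802 → 10110011111000000110
  11001000111110000001
+ 10110011111000000110
= 01111100110110000111  (discard carry-out 1)
Result 01111100110110000111: MSB = 0 → value 511367.
Both addends are negative but the stored result is non-negative: signed overflow. The true value -225407 + (-311802) = -537209 lies outside [-524288, 524287].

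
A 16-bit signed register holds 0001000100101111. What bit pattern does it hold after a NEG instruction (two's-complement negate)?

Invert: 1110111011010000. Add 1: 1110111011010001.
Check: 0001000100101111 = 4399, 1110111011010001 = -4399.

1110111011010001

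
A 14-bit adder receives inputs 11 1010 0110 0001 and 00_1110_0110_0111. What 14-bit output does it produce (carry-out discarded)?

00100011001000

  11101001100001
+ 00111001100111
= 00100011001000  (discard carry-out 1)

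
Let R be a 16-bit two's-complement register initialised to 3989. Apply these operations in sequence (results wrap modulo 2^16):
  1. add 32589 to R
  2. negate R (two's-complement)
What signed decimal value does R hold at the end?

28958

Start: R = 3989 = 0000111110010101.
R = 3989 + 32589 = 36578; wraps to -28958 = 1000111011100010
R = −(-28958) = 28958 = 0111000100011110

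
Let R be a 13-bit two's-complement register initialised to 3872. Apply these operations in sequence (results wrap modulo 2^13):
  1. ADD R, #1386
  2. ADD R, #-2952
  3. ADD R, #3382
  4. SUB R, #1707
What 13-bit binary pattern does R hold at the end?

0111110001101

Start: R = 3872 = 0111100100000.
R = 3872 + 1386 = 5258; wraps to -2934 = 1010010001010
R = -2934 + (-2952) = -5886; wraps to 2306 = 0100100000010
R = 2306 + 3382 = 5688; wraps to -2504 = 1011000111000
R = -2504 − 1707 = -4211; wraps to 3981 = 0111110001101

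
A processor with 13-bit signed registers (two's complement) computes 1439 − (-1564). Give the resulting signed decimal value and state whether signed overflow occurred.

3003; no overflow

1439 → 0010110011111
-1564 → 1100111100100
Subtract via negate-and-add: invert 1100111100100 + 1 = 0011000011100 (i.e. 1564).
  0010110011111
+ 0011000011100
= 0101110111011
Result 0101110111011: MSB = 0 → value 3003.
Both addends (after negating the subtrahend) are non-negative and so is the stored result: no signed overflow.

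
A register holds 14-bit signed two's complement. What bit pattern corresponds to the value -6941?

10010011100011

|-6941| = 6941 = 01101100011101 in 14 bits.
Invert the bits: 10010011100010. Add 1: 10010011100011.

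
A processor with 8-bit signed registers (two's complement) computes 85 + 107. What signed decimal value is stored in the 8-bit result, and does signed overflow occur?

-64; overflow

85 → 01010101
107 → 01101011
  01010101
+ 01101011
= 11000000
Result 11000000: MSB = 1 → 192 − 256 = -64.
Both addends are non-negative but the stored result is negative: signed overflow. The true value 85 + 107 = 192 lies outside [-128, 127].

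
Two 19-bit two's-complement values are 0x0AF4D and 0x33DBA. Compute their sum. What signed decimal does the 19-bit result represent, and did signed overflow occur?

0x0AF4D = 0001010111101001101 = 44877 (signed)
0x33DBA = 0110011110110111010 = 212410 (signed)
  0001010111101001101
+ 0110011110110111010
= 0111110110100000111
Result 0111110110100000111: MSB = 0 → value 257287.
Both addends are non-negative and so is the stored result: no signed overflow.

257287; no overflow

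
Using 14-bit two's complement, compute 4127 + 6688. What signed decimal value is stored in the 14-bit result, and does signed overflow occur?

4127 → 01000000011111
6688 → 01101000100000
  01000000011111
+ 01101000100000
= 10101000111111
Result 10101000111111: MSB = 1 → 10815 − 16384 = -5569.
Both addends are non-negative but the stored result is negative: signed overflow. The true value 4127 + 6688 = 10815 lies outside [-8192, 8191].

-5569; overflow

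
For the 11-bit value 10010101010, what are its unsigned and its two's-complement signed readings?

unsigned = 1194, signed = -854

Unsigned: 10010101010 = 1194.
Signed: MSB=1 → 1194 − 2048 = -854.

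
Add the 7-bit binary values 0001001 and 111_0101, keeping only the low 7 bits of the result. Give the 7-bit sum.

1111110

  0001001
+ 1110101
= 1111110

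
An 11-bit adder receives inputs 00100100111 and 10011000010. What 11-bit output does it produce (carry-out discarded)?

10111101001

  00100100111
+ 10011000010
= 10111101001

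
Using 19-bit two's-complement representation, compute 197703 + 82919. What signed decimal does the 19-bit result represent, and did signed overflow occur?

197703 → 0110000010001000111
82919 → 0010100001111100111
  0110000010001000111
+ 0010100001111100111
= 1000100100000101110
Result 1000100100000101110: MSB = 1 → 280622 − 524288 = -243666.
Both addends are non-negative but the stored result is negative: signed overflow. The true value 197703 + 82919 = 280622 lies outside [-262144, 262143].

-243666; overflow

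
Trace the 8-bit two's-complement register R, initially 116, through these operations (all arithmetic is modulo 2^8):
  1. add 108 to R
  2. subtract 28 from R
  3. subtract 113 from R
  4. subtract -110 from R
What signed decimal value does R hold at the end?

-63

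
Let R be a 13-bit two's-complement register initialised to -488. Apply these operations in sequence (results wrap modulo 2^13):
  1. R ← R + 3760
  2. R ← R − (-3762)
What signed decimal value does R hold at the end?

Start: R = -488 = 1111000011000.
R = -488 + 3760 = 3272 = 0110011001000
R = 3272 − (-3762) = 7034; wraps to -1158 = 1101101111010

-1158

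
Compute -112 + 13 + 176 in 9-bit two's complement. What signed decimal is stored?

-112 + 13 = -99 (110011101)
-99 + 176 = 77 (001001101)

77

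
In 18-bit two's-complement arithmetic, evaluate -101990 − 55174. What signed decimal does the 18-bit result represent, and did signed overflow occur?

104980; overflow

-101990 → 100111000110011010
55174 → 001101011110000110
Subtract via negate-and-add: invert 001101011110000110 + 1 = 110010100001111010 (i.e. -55174).
  100111000110011010
+ 110010100001111010
= 011001101000010100  (discard carry-out 1)
Result 011001101000010100: MSB = 0 → value 104980.
Both addends (after negating the subtrahend) are negative but the stored result is non-negative: signed overflow. The true value -101990 − 55174 = -157164 lies outside [-131072, 131071].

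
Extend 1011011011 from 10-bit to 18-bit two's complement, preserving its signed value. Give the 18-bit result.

MSB of 1011011011 is 1; replicate it into the new high bits.
11111111|1011011011 → 111111111011011011 (still -293).

111111111011011011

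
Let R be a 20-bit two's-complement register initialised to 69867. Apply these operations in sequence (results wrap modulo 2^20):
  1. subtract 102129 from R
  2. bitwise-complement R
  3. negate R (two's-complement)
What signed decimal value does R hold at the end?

Start: R = 69867 = 00010001000011101011.
R = 69867 − 102129 = -32262 = 11111000000111111010
R = NOT 11111000000111111010 = 00000111111000000101 = 32261
R = −(32261) = -32261 = 11111000000111111011

-32261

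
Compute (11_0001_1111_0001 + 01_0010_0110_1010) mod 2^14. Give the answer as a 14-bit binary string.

  11000111110001
+ 01001001101010
= 00010001011011  (discard carry-out 1)

00010001011011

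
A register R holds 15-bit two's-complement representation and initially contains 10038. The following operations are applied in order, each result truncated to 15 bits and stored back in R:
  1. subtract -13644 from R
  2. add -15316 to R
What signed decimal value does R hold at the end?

8366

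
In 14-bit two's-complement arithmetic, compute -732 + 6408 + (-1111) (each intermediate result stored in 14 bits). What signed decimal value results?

4565

-732 + 6408 = 5676 (01011000101100)
5676 + (-1111) = 4565 (01000111010101)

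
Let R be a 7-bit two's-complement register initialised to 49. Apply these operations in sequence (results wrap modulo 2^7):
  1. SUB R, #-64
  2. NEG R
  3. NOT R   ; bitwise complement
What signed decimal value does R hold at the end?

-16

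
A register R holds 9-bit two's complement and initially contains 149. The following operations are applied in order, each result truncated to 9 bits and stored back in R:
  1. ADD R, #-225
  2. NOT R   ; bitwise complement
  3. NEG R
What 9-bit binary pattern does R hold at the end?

110110101

Start: R = 149 = 010010101.
R = 149 + (-225) = -76 = 110110100
R = NOT 110110100 = 001001011 = 75
R = −(75) = -75 = 110110101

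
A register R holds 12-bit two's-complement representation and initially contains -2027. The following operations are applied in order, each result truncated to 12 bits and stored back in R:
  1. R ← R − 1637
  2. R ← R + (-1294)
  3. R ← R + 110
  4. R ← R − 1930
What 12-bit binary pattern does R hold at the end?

Start: R = -2027 = 100000010101.
R = -2027 − 1637 = -3664; wraps to 432 = 000110110000
R = 432 + (-1294) = -862 = 110010100010
R = -862 + 110 = -752 = 110100010000
R = -752 − 1930 = -2682; wraps to 1414 = 010110000110

010110000110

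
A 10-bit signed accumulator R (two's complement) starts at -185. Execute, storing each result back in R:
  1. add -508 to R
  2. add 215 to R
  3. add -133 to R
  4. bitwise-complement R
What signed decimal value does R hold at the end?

Start: R = -185 = 1101000111.
R = -185 + (-508) = -693; wraps to 331 = 0101001011
R = 331 + 215 = 546; wraps to -478 = 1000100010
R = -478 + (-133) = -611; wraps to 413 = 0110011101
R = NOT 0110011101 = 1001100010 = -414

-414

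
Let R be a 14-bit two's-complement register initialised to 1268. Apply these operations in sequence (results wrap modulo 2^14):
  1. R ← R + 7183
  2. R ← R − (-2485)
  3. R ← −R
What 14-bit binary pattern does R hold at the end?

01010101001000

Start: R = 1268 = 00010011110100.
R = 1268 + 7183 = 8451; wraps to -7933 = 10000100000011
R = -7933 − (-2485) = -5448 = 10101010111000
R = −(-5448) = 5448 = 01010101001000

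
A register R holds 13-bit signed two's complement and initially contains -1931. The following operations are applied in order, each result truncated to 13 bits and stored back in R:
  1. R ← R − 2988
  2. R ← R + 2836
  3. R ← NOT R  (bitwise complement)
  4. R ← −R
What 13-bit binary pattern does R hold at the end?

Start: R = -1931 = 1100001110101.
R = -1931 − 2988 = -4919; wraps to 3273 = 0110011001001
R = 3273 + 2836 = 6109; wraps to -2083 = 1011111011101
R = NOT 1011111011101 = 0100000100010 = 2082
R = −(2082) = -2082 = 1011111011110

1011111011110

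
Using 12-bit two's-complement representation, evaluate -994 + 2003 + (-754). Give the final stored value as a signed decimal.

255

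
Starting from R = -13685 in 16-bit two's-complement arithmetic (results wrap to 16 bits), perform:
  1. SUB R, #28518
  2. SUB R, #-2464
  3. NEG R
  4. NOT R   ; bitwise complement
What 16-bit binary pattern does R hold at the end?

0110010011000100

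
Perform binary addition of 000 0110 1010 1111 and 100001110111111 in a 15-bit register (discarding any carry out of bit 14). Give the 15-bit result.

100101001101110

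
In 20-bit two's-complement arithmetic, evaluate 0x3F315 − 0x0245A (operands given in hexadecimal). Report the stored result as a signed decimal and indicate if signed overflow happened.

249531; no overflow

0x3F315 = 00111111001100010101 = 258837 (signed)
0x0245A = 00000010010001011010 = 9306 (signed)
Subtract via negate-and-add: invert 00000010010001011010 + 1 = 11111101101110100110 (i.e. -9306).
  00111111001100010101
+ 11111101101110100110
= 00111100111010111011  (discard carry-out 1)
Result 00111100111010111011: MSB = 0 → value 249531.
Addends (after negating the subtrahend) have opposite signs, so signed overflow cannot occur.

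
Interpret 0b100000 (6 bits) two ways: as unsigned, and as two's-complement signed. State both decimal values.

unsigned = 32, signed = -32

Unsigned: 100000 = 32.
Signed: MSB=1 → 32 − 64 = -32.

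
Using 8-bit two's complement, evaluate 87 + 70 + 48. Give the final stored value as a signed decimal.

-51

87 + 70 = 157 → wraps to -99 (10011101)
-99 + 48 = -51 (11001101)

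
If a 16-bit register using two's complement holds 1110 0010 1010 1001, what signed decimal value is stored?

MSB is 1, so the value is negative.
Unsigned reading: 58025. Subtract 2^16 = 65536: 58025 − 65536 = -7511.

-7511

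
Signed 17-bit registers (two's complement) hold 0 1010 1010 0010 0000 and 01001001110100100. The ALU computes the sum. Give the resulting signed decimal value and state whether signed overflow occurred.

0 1010 1010 0010 0000 → 01010101000100000 = 43552 (signed)
01001001110100100 = 37796 (signed)
  01010101000100000
+ 01001001110100100
= 10011110111000100
Result 10011110111000100: MSB = 1 → 81348 − 131072 = -49724.
Both addends are non-negative but the stored result is negative: signed overflow. The true value 43552 + 37796 = 81348 lies outside [-65536, 65535].

-49724; overflow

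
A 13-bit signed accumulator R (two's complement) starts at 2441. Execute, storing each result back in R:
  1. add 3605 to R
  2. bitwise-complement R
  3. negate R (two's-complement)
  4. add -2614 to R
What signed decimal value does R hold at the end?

3433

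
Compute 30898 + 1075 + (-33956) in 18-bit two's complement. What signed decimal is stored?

-1983

30898 + 1075 = 31973 (000111110011100101)
31973 + (-33956) = -1983 (111111100001000001)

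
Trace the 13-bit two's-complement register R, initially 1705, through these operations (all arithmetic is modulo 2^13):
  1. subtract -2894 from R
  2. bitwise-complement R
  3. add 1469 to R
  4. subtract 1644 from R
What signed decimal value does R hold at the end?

3417

Start: R = 1705 = 0011010101001.
R = 1705 − (-2894) = 4599; wraps to -3593 = 1000111110111
R = NOT 1000111110111 = 0111000001000 = 3592
R = 3592 + 1469 = 5061; wraps to -3131 = 1001111000101
R = -3131 − 1644 = -4775; wraps to 3417 = 0110101011001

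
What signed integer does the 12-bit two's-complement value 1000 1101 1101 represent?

MSB is 1, so the value is negative.
Invert: 011100100010. Add 1: 011100100011 = 1827. So the value is −1827.

-1827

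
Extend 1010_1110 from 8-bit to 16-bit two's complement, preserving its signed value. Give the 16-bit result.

MSB of 10101110 is 1; replicate it into the new high bits.
11111111|10101110 → 1111111110101110 (still -82).

1111111110101110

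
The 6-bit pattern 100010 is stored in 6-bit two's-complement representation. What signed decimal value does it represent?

-30

MSB is 1, so the value is negative.
Invert: 011101. Add 1: 011110 = 30. So the value is −30.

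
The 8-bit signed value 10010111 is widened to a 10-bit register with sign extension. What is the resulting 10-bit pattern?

1110010111

MSB of 10010111 is 1; replicate it into the new high bits.
11|10010111 → 1110010111 (still -105).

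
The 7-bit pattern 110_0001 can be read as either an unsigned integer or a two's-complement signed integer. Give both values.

Unsigned: 1100001 = 97.
Signed: MSB=1 → 97 − 128 = -31.

unsigned = 97, signed = -31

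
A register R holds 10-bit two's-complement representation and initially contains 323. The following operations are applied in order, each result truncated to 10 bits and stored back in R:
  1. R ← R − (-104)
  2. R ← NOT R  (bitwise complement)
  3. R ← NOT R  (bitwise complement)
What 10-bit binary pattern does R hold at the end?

Start: R = 323 = 0101000011.
R = 323 − (-104) = 427 = 0110101011
R = NOT 0110101011 = 1001010100 = -428
R = NOT 1001010100 = 0110101011 = 427

0110101011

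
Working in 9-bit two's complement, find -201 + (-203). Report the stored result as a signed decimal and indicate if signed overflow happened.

-201 → 100110111
-203 → 100110101
  100110111
+ 100110101
= 001101100  (discard carry-out 1)
Result 001101100: MSB = 0 → value 108.
Both addends are negative but the stored result is non-negative: signed overflow. The true value -201 + (-203) = -404 lies outside [-256, 255].

108; overflow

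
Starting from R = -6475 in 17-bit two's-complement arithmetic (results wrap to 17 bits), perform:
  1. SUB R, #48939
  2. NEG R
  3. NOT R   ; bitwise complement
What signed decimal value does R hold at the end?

-55415

Start: R = -6475 = 11110011010110101.
R = -6475 − 48939 = -55414 = 10010011110001010
R = −(-55414) = 55414 = 01101100001110110
R = NOT 01101100001110110 = 10010011110001001 = -55415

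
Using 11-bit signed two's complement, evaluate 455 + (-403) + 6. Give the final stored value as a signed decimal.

58

455 + (-403) = 52 (00000110100)
52 + 6 = 58 (00000111010)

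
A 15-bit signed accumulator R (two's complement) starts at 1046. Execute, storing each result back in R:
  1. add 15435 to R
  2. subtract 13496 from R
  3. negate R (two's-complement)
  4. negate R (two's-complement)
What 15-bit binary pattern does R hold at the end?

Start: R = 1046 = 000010000010110.
R = 1046 + 15435 = 16481; wraps to -16287 = 100000001100001
R = -16287 − 13496 = -29783; wraps to 2985 = 000101110101001
R = −(2985) = -2985 = 111010001010111
R = −(-2985) = 2985 = 000101110101001

000101110101001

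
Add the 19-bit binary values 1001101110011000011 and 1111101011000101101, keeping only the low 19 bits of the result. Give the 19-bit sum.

1001011001011110000

  1001101110011000011
+ 1111101011000101101
= 1001011001011110000  (discard carry-out 1)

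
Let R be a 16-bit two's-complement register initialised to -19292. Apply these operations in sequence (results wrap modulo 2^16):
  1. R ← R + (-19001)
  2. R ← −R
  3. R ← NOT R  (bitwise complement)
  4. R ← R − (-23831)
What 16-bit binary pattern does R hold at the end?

1100011110000001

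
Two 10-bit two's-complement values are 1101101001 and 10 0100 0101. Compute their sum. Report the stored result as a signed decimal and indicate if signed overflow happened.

1101101001 = -151 (signed)
10 0100 0101 → 1001000101 = -443 (signed)
  1101101001
+ 1001000101
= 0110101110  (discard carry-out 1)
Result 0110101110: MSB = 0 → value 430.
Both addends are negative but the stored result is non-negative: signed overflow. The true value -151 + (-443) = -594 lies outside [-512, 511].

430; overflow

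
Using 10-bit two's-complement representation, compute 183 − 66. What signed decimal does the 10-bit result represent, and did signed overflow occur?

117; no overflow

183 → 0010110111
66 → 0001000010
Subtract via negate-and-add: invert 0001000010 + 1 = 1110111110 (i.e. -66).
  0010110111
+ 1110111110
= 0001110101  (discard carry-out 1)
Result 0001110101: MSB = 0 → value 117.
Addends (after negating the subtrahend) have opposite signs, so signed overflow cannot occur.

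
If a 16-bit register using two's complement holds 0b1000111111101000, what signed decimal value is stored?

-28696

MSB is 1, so the value is negative.
Invert: 0111000000010111. Add 1: 0111000000011000 = 28696. So the value is −28696.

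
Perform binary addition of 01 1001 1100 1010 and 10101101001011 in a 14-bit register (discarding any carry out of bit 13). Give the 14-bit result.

00010100010101

  01100111001010
+ 10101101001011
= 00010100010101  (discard carry-out 1)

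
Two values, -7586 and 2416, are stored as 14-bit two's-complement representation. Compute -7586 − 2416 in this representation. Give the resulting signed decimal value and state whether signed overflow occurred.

-7586 → 10001001011110
2416 → 00100101110000
Subtract via negate-and-add: invert 00100101110000 + 1 = 11011010010000 (i.e. -2416).
  10001001011110
+ 11011010010000
= 01100011101110  (discard carry-out 1)
Result 01100011101110: MSB = 0 → value 6382.
Both addends (after negating the subtrahend) are negative but the stored result is non-negative: signed overflow. The true value -7586 − 2416 = -10002 lies outside [-8192, 8191].

6382; overflow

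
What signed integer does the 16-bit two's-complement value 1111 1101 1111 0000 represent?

-528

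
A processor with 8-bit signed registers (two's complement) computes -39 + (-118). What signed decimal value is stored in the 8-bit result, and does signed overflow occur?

-39 → 11011001
-118 → 10001010
  11011001
+ 10001010
= 01100011  (discard carry-out 1)
Result 01100011: MSB = 0 → value 99.
Both addends are negative but the stored result is non-negative: signed overflow. The true value -39 + (-118) = -157 lies outside [-128, 127].

99; overflow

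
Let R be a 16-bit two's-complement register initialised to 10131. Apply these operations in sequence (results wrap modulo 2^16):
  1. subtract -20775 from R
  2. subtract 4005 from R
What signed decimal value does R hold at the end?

26901

Start: R = 10131 = 0010011110010011.
R = 10131 − (-20775) = 30906 = 0111100010111010
R = 30906 − 4005 = 26901 = 0110100100010101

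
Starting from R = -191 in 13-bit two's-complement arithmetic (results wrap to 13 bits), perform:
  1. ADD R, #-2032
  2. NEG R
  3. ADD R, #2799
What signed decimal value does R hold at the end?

-3170

Start: R = -191 = 1111101000001.
R = -191 + (-2032) = -2223 = 1011101010001
R = −(-2223) = 2223 = 0100010101111
R = 2223 + 2799 = 5022; wraps to -3170 = 1001110011110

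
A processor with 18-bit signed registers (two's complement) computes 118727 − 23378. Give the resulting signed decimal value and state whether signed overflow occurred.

118727 → 011100111111000111
23378 → 000101101101010010
Subtract via negate-and-add: invert 000101101101010010 + 1 = 111010010010101110 (i.e. -23378).
  011100111111000111
+ 111010010010101110
= 010111010001110101  (discard carry-out 1)
Result 010111010001110101: MSB = 0 → value 95349.
Addends (after negating the subtrahend) have opposite signs, so signed overflow cannot occur.

95349; no overflow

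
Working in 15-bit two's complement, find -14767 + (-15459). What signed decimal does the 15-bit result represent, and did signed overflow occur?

-14767 → 100011001010001
-15459 → 100001110011101
  100011001010001
+ 100001110011101
= 000100111101110  (discard carry-out 1)
Result 000100111101110: MSB = 0 → value 2542.
Both addends are negative but the stored result is non-negative: signed overflow. The true value -14767 + (-15459) = -30226 lies outside [-16384, 16383].

2542; overflow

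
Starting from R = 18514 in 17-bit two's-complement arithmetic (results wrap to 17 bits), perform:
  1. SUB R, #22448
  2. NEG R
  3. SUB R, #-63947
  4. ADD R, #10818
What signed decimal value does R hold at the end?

Start: R = 18514 = 00100100001010010.
R = 18514 − 22448 = -3934 = 11111000010100010
R = −(-3934) = 3934 = 00000111101011110
R = 3934 − (-63947) = 67881; wraps to -63191 = 10000100100101001
R = -63191 + 10818 = -52373 = 10011001101101011

-52373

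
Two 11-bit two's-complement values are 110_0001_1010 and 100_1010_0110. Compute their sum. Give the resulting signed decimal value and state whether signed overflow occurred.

704; overflow

110_0001_1010 → 11000011010 = -486 (signed)
100_1010_0110 → 10010100110 = -858 (signed)
  11000011010
+ 10010100110
= 01011000000  (discard carry-out 1)
Result 01011000000: MSB = 0 → value 704.
Both addends are negative but the stored result is non-negative: signed overflow. The true value -486 + (-858) = -1344 lies outside [-1024, 1023].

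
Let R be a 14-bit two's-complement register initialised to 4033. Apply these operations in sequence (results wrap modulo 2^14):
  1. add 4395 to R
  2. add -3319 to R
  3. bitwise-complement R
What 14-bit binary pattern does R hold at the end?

10110000001010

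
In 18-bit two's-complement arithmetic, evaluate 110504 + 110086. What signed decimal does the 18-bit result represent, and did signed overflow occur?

-41554; overflow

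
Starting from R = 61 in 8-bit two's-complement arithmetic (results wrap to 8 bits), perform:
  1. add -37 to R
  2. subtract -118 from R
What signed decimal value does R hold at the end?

Start: R = 61 = 00111101.
R = 61 + (-37) = 24 = 00011000
R = 24 − (-118) = 142; wraps to -114 = 10001110

-114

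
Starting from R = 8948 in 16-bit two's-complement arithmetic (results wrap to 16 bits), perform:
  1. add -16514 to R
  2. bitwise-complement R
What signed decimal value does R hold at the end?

7565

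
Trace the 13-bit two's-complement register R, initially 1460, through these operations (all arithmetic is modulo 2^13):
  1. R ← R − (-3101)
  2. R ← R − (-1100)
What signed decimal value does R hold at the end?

-2531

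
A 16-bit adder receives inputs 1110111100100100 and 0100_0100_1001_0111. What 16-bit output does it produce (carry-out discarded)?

0011001110111011

  1110111100100100
+ 0100010010010111
= 0011001110111011  (discard carry-out 1)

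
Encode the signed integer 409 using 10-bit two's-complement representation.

409 is non-negative, so write it directly in 10 bits: 0110011001.

0110011001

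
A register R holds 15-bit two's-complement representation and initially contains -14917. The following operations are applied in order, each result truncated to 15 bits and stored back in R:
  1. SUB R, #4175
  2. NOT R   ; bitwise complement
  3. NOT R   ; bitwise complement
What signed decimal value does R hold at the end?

13676

Start: R = -14917 = 100010110111011.
R = -14917 − 4175 = -19092; wraps to 13676 = 011010101101100
R = NOT 011010101101100 = 100101010010011 = -13677
R = NOT 100101010010011 = 011010101101100 = 13676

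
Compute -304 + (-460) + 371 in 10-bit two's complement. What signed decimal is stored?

-393

-304 + (-460) = -764 → wraps to 260 (0100000100)
260 + 371 = 631 → wraps to -393 (1001110111)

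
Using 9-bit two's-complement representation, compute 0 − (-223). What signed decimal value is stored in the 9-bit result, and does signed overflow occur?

223; no overflow

0 → 000000000
-223 → 100100001
Subtract via negate-and-add: invert 100100001 + 1 = 011011111 (i.e. 223).
  000000000
+ 011011111
= 011011111
Result 011011111: MSB = 0 → value 223.
Both addends (after negating the subtrahend) are non-negative and so is the stored result: no signed overflow.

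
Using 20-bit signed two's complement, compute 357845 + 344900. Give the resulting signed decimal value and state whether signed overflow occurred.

357845 → 01010111010111010101
344900 → 01010100001101000100
  01010111010111010101
+ 01010100001101000100
= 10101011100100011001
Result 10101011100100011001: MSB = 1 → 702745 − 1048576 = -345831.
Both addends are non-negative but the stored result is negative: signed overflow. The true value 357845 + 344900 = 702745 lies outside [-524288, 524287].

-345831; overflow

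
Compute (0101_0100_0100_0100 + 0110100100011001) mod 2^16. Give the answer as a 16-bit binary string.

1011110101011101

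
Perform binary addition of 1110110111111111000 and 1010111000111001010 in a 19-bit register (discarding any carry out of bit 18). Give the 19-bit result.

  1110110111111111000
+ 1010111000111001010
= 1001110000111000010  (discard carry-out 1)

1001110000111000010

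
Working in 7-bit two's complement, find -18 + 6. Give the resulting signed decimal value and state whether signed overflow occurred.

-18 → 1101110
6 → 0000110
  1101110
+ 0000110
= 1110100
Result 1110100: MSB = 1 → 116 − 128 = -12.
Addends have opposite signs, so signed overflow cannot occur.

-12; no overflow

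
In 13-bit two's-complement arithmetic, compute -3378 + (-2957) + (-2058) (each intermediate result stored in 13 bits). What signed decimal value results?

-201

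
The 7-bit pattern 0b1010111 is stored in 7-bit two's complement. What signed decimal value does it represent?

-41

MSB is 1, so the value is negative.
Unsigned reading: 87. Subtract 2^7 = 128: 87 − 128 = -41.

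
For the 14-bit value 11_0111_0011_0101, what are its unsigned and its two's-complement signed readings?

unsigned = 14133, signed = -2251

Unsigned: 11011100110101 = 14133.
Signed: MSB=1 → 14133 − 16384 = -2251.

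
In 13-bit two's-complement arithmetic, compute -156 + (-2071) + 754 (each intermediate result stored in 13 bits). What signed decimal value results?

-1473

-156 + (-2071) = -2227 (1011101001101)
-2227 + 754 = -1473 (1101000111111)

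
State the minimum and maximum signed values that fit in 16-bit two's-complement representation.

min = -32768, max = 32767

Minimum: −2^15 = -32768.
Maximum: 2^15 − 1 = 32767.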